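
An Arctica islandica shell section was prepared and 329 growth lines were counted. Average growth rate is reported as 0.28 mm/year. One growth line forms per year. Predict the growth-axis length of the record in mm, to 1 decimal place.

92.1 mm

329 years of growth are recorded.
Length ≈ 0.28 × 329 = 92.1 mm.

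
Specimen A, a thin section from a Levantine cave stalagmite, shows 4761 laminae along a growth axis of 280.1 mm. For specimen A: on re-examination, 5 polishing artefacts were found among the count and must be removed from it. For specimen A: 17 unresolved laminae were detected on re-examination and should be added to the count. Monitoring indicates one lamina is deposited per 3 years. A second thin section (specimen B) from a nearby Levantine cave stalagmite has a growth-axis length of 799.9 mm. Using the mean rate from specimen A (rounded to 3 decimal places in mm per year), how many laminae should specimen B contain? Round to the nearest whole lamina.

13332 laminae

Specimen A: true lamina count = 4761 − 5 + 17 = 4773.
Specimen A: at 3 years per lamina, 4773 × 3 = 14319 years.
A: Mean rate = 280.1 mm / 14319 years ≈ 0.020 mm per year.
B spans 799.9 / 0.020 = 39995.00 years; at 3 years per lamina that is 39995.00 / 3 ≈ 13332 laminae.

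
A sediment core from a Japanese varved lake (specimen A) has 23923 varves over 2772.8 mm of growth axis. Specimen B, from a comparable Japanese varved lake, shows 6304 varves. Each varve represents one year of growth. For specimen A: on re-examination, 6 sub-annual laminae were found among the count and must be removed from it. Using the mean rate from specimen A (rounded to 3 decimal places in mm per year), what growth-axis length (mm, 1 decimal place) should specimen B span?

731.3 mm

Specimen A: after corrections the count is 23923 − 6 = 23917 varves.
A: Extension rate ≈ 2772.8 / 23917 = 0.116 mm/yr.
B's length ≈ 0.116 × 6304 = 731.3 mm.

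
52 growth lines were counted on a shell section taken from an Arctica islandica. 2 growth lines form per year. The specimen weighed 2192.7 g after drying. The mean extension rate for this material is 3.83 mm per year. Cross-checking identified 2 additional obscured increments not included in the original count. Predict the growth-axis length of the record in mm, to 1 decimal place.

Correcting the raw count gives 52 + 2 = 54 true growth lines.
With 2 growth lines per year, 54 / 2 = 27 years.
27 years at 3.83 mm/year gives 3.83 × 27 = 103.4 mm.

103.4 mm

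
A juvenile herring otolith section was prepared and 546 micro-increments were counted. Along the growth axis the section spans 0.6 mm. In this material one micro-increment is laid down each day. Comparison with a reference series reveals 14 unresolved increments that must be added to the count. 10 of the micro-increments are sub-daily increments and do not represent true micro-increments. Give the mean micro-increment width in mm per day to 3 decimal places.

0.001 mm per day

Correcting the raw count gives 546 − 10 + 14 = 550 true micro-increments.
Mean rate = 0.6 mm / 550 days ≈ 0.001 mm per day.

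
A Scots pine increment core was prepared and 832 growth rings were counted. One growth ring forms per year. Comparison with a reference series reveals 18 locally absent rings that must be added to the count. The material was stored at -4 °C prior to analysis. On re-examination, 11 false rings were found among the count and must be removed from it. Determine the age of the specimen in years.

839 years

Adjusted count: 832 − 11 + 18 = 839 growth rings.
With a one-to-one growth ring periodicity this is 839 years.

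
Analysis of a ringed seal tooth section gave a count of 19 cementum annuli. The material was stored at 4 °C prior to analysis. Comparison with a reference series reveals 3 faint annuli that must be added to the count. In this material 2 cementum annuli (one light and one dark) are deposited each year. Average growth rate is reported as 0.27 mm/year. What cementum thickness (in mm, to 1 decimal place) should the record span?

3.0 mm

Correcting the raw count gives 19 + 3 = 22 true cementum annuli.
With 2 cementum annuli per year, 22 / 2 = 11 years.
11 years at 0.27 mm/year gives 0.27 × 11 = 3.0 mm.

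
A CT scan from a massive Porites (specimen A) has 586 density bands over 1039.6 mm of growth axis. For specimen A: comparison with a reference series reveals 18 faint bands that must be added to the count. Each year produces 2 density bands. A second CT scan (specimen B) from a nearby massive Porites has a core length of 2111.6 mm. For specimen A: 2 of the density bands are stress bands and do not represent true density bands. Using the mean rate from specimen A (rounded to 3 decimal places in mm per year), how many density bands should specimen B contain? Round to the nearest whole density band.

Specimen A: correcting the raw count gives 586 − 2 + 18 = 602 true density bands.
Specimen A: 602 density bands at 2 per year is 602 / 2 = 301 years.
A: Extension rate ≈ 1039.6 / 301 = 3.454 mm/year.
B spans 2111.6 / 3.454 = 611.35 years; at 2 density bands per year that is 611.35 × 2 ≈ 1223 density bands.

1223 density bands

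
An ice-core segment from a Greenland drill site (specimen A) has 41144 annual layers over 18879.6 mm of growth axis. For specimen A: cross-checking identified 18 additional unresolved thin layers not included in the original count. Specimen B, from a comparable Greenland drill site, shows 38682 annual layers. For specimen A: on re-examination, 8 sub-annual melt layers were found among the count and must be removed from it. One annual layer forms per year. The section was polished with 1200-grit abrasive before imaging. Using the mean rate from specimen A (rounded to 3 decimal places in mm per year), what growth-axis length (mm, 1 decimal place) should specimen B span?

Specimen A: after corrections the count is 41144 − 8 + 18 = 41154 annual layers.
A: Mean rate = 18879.6 mm / 41154 years ≈ 0.459 mm per year.
B's length ≈ 0.459 × 38682 = 17755.0 mm.

17755.0 mm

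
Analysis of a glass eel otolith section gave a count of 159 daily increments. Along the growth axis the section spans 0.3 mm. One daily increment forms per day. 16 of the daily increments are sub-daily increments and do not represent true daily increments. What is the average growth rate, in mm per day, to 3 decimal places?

0.002 mm per day

True daily increment count = 159 − 16 = 143.
0.3 mm over 143 days gives 0.3 / 143 ≈ 0.002 mm per day.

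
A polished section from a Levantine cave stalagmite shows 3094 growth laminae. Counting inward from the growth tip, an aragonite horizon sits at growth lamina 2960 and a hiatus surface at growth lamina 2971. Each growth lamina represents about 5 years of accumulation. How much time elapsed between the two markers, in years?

55 years

The two markers are separated by 2971 − 2960 = 11 growth laminae.
At 5 years per growth lamina, 11 × 5 = 55 years.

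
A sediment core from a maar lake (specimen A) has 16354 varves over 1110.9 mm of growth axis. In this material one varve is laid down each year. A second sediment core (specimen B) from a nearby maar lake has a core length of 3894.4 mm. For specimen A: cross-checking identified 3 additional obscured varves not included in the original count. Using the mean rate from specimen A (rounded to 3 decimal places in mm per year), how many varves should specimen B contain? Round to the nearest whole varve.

Specimen A: adjusted count: 16354 + 3 = 16357 varves.
A: 1110.9 mm over 16357 years gives 1110.9 / 16357 ≈ 0.068 mm per year.
B spans 3894.4 / 0.068 = 57270.59 years ≈ 57271 varves.

57271 varves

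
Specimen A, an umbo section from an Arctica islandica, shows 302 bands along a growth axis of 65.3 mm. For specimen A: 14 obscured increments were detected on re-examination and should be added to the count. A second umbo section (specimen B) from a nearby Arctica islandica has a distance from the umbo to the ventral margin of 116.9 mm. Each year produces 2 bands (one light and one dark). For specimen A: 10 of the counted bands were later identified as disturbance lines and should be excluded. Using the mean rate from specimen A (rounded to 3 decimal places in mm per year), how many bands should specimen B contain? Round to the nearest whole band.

548 bands

Specimen A: adjusted count: 302 − 10 + 14 = 306 bands.
Specimen A: dividing by 2 bands per year: 306 / 2 = 153 years.
A: Extension rate ≈ 65.3 / 153 = 0.427 mm per year.
Specimen B: 116.9 mm / 0.427 mm per year = 273.77 years; at 2 bands per year that is 273.77 × 2 ≈ 548 bands.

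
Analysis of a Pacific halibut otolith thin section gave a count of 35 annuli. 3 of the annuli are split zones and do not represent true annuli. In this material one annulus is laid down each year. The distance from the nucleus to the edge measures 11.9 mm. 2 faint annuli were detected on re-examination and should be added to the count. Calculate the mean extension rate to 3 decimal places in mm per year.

After corrections the count is 35 − 3 + 2 = 34 annuli.
11.9 mm over 34 years gives 11.9 / 34 ≈ 0.350 mm per year.

0.350 mm per year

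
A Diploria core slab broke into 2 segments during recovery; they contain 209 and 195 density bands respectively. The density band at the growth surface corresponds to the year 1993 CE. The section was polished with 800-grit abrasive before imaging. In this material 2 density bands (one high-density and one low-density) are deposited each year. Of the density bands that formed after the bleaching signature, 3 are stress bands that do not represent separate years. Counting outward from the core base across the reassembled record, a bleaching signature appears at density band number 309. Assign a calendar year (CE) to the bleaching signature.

Total density bands = 209 + 195 = 404.
The bleaching signature sits at density band 309 from the core base, so 404 − 309 = 95 density bands formed after it.
Excluding 3 false density bands: 95 − 3 = 92.
Dividing by 2 density bands per year: 92 / 2 = 46 years.
The density band at the growth surface is 1993 CE, so the bleaching signature dates to 1993 − 46 = 1947 CE.

1947 CE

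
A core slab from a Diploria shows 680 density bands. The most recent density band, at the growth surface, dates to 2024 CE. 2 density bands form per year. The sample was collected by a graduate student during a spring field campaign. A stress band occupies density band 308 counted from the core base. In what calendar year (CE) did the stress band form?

680 − 308 = 372 density bands lie beyond the stress band toward the growth surface.
With 2 density bands per year, 372 / 2 = 186 years.
Counting back 186 years from 2024 CE places the stress band in 2024 − 186 = 1838 CE.

1838 CE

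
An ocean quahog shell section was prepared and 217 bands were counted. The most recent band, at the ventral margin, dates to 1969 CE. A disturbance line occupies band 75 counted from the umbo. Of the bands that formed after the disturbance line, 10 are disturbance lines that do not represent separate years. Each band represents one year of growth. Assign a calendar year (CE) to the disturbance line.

1837 CE

Between band 75 and the ventral margin there are 217 − 75 = 142 bands.
Removing the 10 false bands leaves 142 − 10 = 132 true bands beyond the disturbance line.
Counting back 132 years from 1969 CE places the disturbance line in 1969 − 132 = 1837 CE.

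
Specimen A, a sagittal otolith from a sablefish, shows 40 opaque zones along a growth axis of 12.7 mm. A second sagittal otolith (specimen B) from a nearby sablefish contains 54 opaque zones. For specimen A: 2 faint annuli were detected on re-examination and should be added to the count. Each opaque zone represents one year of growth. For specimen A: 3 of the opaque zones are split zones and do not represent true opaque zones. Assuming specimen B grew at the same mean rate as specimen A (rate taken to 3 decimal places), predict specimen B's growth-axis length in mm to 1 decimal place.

Specimen A: true opaque zone count = 40 − 3 + 2 = 39.
A: 12.7 mm over 39 years gives 12.7 / 39 ≈ 0.326 mm/year.
For B, 0.326 mm/year × 54 years = 17.6 mm.

17.6 mm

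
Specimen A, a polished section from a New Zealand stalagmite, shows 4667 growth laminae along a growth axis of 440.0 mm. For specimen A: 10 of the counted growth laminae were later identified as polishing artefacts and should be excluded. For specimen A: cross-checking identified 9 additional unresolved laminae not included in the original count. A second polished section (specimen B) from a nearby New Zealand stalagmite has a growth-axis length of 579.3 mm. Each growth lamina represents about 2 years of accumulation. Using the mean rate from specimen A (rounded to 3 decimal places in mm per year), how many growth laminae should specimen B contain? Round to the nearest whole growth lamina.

Specimen A: correcting the raw count gives 4667 − 10 + 9 = 4666 true growth laminae.
Specimen A: 4666 growth laminae at 2 years each span 4666 × 2 = 9332 years.
A: Mean rate = 440.0 mm / 9332 years ≈ 0.047 mm/yr.
Specimen B: 579.3 mm / 0.047 mm per year = 12325.53 years; at 2 years per growth lamina that is 12325.53 / 2 ≈ 6163 growth laminae.

6163 growth laminae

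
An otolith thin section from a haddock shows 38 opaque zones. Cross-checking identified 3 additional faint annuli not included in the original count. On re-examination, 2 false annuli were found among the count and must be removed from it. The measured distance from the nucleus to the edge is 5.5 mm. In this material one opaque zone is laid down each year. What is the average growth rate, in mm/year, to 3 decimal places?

Adjusted count: 38 − 2 + 3 = 39 opaque zones.
Mean rate = 5.5 mm / 39 years ≈ 0.141 mm/year.

0.141 mm/year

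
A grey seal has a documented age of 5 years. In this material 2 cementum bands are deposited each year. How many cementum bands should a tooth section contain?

Expected cementum bands: 5 × 2 = 10.
So 10 cementum bands should be present.

10 cementum bands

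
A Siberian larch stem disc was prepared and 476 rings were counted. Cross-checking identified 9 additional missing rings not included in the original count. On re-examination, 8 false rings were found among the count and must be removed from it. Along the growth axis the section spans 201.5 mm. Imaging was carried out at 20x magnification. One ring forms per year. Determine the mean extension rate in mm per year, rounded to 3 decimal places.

0.422 mm per year

After corrections the count is 476 − 8 + 9 = 477 rings.
Extension rate ≈ 201.5 / 477 = 0.422 mm per year.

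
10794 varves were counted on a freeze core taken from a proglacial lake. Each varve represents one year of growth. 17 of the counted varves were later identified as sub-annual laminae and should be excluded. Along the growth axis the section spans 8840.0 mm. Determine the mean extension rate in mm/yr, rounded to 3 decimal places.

0.820 mm/yr

Correcting the raw count gives 10794 − 17 = 10777 true varves.
Extension rate ≈ 8840.0 / 10777 = 0.820 mm/yr.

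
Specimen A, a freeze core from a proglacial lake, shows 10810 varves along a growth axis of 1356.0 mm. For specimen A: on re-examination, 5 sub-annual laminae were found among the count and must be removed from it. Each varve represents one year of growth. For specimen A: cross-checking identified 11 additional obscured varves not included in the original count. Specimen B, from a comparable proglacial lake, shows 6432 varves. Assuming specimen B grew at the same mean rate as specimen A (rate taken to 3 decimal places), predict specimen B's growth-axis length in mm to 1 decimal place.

804.0 mm

Specimen A: adjusted count: 10810 − 5 + 11 = 10816 varves.
A: 1356.0 mm over 10816 years gives 1356.0 / 10816 ≈ 0.125 mm per year.
B's length ≈ 0.125 × 6432 = 804.0 mm.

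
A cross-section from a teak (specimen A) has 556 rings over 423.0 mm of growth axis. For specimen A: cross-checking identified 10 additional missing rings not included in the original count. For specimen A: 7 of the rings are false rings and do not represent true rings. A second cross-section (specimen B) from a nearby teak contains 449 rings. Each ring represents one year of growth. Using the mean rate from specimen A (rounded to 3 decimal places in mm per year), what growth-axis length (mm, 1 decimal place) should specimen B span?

339.9 mm

Specimen A: adjusted count: 556 − 7 + 10 = 559 rings.
A: Extension rate ≈ 423.0 / 559 = 0.757 mm/yr.
Length of B = 0.757 × 449 = 339.9 mm.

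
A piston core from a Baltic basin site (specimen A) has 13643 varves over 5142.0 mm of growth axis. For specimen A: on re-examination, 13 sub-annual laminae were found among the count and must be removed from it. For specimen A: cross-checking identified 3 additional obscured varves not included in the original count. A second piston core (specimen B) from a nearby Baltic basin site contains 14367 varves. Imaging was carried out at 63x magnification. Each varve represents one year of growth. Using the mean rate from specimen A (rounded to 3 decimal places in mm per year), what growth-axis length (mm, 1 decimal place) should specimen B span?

Specimen A: true varve count = 13643 − 13 + 3 = 13633.
A: 5142.0 mm over 13633 years gives 5142.0 / 13633 ≈ 0.377 mm per year.
B's length ≈ 0.377 × 14367 = 5416.4 mm.

5416.4 mm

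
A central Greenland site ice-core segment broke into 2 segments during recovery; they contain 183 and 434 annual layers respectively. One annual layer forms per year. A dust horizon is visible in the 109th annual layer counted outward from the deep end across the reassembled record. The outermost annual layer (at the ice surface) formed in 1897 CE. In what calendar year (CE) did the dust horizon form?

1389 CE

Total annual layers = 183 + 434 = 617.
617 − 109 = 508 annual layers lie beyond the dust horizon toward the ice surface.
The annual layer at the ice surface is 1897 CE, so the dust horizon dates to 1897 − 508 = 1389 CE.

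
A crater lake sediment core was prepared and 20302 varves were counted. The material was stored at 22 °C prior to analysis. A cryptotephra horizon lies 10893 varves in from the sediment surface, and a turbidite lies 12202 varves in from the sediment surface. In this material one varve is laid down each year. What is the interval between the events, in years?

Separation: 12202 − 10893 = 1309 varves.
One varve per year makes the interval 1309 years.

1309 yr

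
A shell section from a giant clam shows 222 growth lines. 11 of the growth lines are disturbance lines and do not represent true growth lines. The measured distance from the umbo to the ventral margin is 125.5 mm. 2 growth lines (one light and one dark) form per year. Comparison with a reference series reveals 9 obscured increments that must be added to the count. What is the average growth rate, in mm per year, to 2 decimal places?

1.14 mm per year

After corrections the count is 222 − 11 + 9 = 220 growth lines.
Dividing by 2 growth lines per year: 220 / 2 = 110 years.
Mean rate = 125.5 mm / 110 years ≈ 1.14 mm per year.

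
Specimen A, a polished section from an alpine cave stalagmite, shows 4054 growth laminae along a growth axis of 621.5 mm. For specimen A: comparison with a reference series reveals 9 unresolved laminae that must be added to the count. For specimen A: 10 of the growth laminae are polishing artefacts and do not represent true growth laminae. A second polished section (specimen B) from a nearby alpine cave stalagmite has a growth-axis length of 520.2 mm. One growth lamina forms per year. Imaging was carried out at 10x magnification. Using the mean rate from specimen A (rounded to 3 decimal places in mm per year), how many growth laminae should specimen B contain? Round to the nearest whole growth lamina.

3400 growth laminae

Specimen A: after corrections the count is 4054 − 10 + 9 = 4053 growth laminae.
A: Extension rate ≈ 621.5 / 4053 = 0.153 mm/year.
Specimen B: 520.2 mm / 0.153 mm per year = 3400.00 years ≈ 3400 growth laminae.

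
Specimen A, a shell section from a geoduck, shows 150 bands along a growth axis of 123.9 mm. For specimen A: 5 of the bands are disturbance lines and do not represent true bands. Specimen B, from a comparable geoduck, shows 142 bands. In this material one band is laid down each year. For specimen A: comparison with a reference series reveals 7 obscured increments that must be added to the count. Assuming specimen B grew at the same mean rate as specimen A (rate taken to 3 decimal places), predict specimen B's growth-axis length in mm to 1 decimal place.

115.7 mm

Specimen A: after corrections the count is 150 − 5 + 7 = 152 bands.
A: Extension rate ≈ 123.9 / 152 = 0.815 mm/year.
For B, 0.815 mm/year × 142 years = 115.7 mm.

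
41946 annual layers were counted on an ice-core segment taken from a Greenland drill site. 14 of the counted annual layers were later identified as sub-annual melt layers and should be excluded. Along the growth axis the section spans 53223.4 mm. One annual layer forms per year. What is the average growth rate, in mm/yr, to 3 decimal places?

True annual layer count = 41946 − 14 = 41932.
Mean rate = 53223.4 mm / 41932 years ≈ 1.269 mm/yr.

1.269 mm/yr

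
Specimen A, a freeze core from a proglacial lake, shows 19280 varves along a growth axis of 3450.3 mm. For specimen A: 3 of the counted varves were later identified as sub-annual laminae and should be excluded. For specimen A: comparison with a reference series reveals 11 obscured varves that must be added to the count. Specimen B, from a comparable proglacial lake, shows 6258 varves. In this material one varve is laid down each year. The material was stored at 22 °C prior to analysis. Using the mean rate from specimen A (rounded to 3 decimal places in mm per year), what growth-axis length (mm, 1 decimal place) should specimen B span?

Specimen A: after corrections the count is 19280 − 3 + 11 = 19288 varves.
A: 3450.3 mm over 19288 years gives 3450.3 / 19288 ≈ 0.179 mm/year.
For B, 0.179 mm/year × 6258 years = 1120.2 mm.

1120.2 mm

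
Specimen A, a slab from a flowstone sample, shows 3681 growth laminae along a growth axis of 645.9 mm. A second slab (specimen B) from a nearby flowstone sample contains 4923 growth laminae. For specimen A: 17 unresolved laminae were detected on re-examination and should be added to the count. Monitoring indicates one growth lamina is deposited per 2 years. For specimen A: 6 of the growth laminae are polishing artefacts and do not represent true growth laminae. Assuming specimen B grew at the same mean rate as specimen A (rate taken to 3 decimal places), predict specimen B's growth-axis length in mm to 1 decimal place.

Specimen A: correcting the raw count gives 3681 − 6 + 17 = 3692 true growth laminae.
Specimen A: 3692 growth laminae at 2 years each span 3692 × 2 = 7384 years.
A: Extension rate ≈ 645.9 / 7384 = 0.087 mm/yr.
Specimen B: 4923 growth laminae at 2 years each span 4923 × 2 = 9846 years. Length of B = 0.087 × 9846 = 856.6 mm.

856.6 mm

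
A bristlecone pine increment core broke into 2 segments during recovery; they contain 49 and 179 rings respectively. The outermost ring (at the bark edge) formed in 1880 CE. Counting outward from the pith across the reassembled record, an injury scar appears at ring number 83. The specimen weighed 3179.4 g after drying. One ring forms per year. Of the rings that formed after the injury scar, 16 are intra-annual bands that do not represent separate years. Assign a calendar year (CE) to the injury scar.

1751 CE

Total rings = 49 + 179 = 228.
228 − 83 = 145 rings lie beyond the injury scar toward the bark edge.
Excluding 16 false rings: 145 − 16 = 129.
The ring at the bark edge is 1880 CE, so the injury scar dates to 1880 − 129 = 1751 CE.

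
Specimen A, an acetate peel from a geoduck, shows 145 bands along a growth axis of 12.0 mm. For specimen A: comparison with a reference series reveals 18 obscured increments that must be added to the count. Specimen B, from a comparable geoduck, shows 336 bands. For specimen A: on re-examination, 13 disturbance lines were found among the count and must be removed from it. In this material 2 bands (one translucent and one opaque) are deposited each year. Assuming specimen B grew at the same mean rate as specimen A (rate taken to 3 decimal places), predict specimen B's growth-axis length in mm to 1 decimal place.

Specimen A: adjusted count: 145 − 13 + 18 = 150 bands.
Specimen A: dividing by 2 bands per year: 150 / 2 = 75 years.
A: Extension rate ≈ 12.0 / 75 = 0.160 mm per year.
Specimen B: with 2 bands per year, 336 / 2 = 168 years. B's length ≈ 0.160 × 168 = 26.9 mm.

26.9 mm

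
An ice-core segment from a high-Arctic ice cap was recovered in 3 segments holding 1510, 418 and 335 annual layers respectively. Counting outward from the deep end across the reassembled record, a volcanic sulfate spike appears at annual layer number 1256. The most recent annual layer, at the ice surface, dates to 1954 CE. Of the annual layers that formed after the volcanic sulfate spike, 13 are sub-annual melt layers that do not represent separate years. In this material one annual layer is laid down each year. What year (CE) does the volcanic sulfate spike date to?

Total annual layers = 1510 + 418 + 335 = 2263.
Between annual layer 1256 and the ice surface there are 2263 − 1256 = 1007 annual layers.
Removing the 13 false annual layers leaves 1007 − 13 = 994 true annual layers beyond the volcanic sulfate spike.
The annual layer at the ice surface is 1954 CE, so the volcanic sulfate spike dates to 1954 − 994 = 960 CE.

960 CE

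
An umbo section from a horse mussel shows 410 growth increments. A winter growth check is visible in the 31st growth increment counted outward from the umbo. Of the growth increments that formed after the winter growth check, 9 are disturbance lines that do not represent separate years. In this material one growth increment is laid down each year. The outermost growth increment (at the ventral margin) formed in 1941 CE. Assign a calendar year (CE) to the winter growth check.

410 − 31 = 379 growth increments lie beyond the winter growth check toward the ventral margin.
Excluding 9 false growth increments: 379 − 9 = 370.
1941 − 370 = 1571 CE.

1571 CE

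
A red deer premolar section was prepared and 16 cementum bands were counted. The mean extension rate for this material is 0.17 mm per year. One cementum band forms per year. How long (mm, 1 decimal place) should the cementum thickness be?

2.7 mm

The record spans 16 years at 0.17 mm per year.
Predicted length = 0.17 mm/year × 16 years = 2.7 mm.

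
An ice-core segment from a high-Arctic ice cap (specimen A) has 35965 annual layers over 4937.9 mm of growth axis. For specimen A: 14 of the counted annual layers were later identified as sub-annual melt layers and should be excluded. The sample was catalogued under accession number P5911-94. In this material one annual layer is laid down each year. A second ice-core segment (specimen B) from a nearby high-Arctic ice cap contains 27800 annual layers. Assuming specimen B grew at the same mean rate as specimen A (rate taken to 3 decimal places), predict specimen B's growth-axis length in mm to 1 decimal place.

3808.6 mm

Specimen A: true annual layer count = 35965 − 14 = 35951.
A: Mean rate = 4937.9 mm / 35951 years ≈ 0.137 mm/yr.
B's length ≈ 0.137 × 27800 = 3808.6 mm.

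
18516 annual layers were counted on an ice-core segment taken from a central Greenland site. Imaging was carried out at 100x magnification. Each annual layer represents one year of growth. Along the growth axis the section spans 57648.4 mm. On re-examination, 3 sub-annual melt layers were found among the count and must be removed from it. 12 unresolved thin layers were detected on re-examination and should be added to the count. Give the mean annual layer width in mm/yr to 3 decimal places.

3.112 mm/yr

Adjusted count: 18516 − 3 + 12 = 18525 annual layers.
Extension rate ≈ 57648.4 / 18525 = 3.112 mm/yr.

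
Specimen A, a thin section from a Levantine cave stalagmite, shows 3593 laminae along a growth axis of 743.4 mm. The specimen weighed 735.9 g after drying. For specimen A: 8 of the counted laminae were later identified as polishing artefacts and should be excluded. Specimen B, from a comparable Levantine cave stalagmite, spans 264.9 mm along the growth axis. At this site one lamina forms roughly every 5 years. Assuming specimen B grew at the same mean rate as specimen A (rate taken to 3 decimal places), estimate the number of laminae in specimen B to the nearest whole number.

Specimen A: true lamina count = 3593 − 8 = 3585.
Specimen A: 3585 laminae at 5 years each span 3585 × 5 = 17925 years.
A: Mean rate = 743.4 mm / 17925 years ≈ 0.041 mm per year.
B spans 264.9 / 0.041 = 6460.98 years; at 5 years per lamina that is 6460.98 / 5 ≈ 1292 laminae.

1292 laminae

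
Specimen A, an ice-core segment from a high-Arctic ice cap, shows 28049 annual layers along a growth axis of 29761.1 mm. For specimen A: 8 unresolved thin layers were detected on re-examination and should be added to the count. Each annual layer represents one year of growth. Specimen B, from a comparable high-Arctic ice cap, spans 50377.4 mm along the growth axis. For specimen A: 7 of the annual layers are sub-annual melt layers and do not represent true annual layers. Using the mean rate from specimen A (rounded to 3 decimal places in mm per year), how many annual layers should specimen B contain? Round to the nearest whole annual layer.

Specimen A: correcting the raw count gives 28049 − 7 + 8 = 28050 true annual layers.
A: Mean rate = 29761.1 mm / 28050 years ≈ 1.061 mm per year.
For B, 50377.4 / 1.061 = 47481.06 years ≈ 47481 annual layers.

47481 annual layers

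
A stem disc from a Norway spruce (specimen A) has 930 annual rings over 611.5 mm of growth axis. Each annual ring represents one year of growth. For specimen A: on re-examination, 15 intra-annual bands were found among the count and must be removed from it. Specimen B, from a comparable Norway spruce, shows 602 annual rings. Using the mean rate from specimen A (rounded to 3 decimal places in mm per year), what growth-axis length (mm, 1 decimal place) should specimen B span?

Specimen A: after corrections the count is 930 − 15 = 915 annual rings.
A: Extension rate ≈ 611.5 / 915 = 0.668 mm/yr.
Length of B = 0.668 × 602 = 402.1 mm.

402.1 mm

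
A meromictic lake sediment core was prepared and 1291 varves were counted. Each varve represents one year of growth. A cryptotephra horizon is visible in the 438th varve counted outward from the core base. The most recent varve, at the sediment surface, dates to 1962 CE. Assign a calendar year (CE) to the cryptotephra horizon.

1291 − 438 = 853 varves lie beyond the cryptotephra horizon toward the sediment surface.
1962 − 853 = 1109 CE.

1109 CE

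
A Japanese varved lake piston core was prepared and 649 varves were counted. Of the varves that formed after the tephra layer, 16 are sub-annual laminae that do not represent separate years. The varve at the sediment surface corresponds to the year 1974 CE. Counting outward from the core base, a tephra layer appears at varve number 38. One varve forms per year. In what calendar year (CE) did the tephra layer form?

Between varve 38 and the sediment surface there are 649 − 38 = 611 varves.
611 − 16 false = 595 true varves after the tephra layer.
The varve at the sediment surface is 1974 CE, so the tephra layer dates to 1974 − 595 = 1379 CE.

1379 CE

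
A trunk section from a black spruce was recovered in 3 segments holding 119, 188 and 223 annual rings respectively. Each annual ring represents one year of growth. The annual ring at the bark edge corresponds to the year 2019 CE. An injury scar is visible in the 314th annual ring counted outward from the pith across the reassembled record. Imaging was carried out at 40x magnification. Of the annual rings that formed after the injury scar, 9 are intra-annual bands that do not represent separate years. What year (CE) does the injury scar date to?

Total annual rings = 119 + 188 + 223 = 530.
The injury scar sits at annual ring 314 from the pith, so 530 − 314 = 216 annual rings formed after it.
Excluding 9 false annual rings: 216 − 9 = 207.
Counting back 207 years from 2019 CE places the injury scar in 2019 − 207 = 1812 CE.

1812 CE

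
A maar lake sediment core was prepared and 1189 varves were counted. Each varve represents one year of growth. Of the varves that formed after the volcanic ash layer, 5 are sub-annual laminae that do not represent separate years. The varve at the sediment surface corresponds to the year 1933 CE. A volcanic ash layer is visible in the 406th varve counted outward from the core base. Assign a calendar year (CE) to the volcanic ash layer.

1155 CE

Between varve 406 and the sediment surface there are 1189 − 406 = 783 varves.
Excluding 5 false varves: 783 − 5 = 778.
Counting back 778 years from 1933 CE places the volcanic ash layer in 1933 − 778 = 1155 CE.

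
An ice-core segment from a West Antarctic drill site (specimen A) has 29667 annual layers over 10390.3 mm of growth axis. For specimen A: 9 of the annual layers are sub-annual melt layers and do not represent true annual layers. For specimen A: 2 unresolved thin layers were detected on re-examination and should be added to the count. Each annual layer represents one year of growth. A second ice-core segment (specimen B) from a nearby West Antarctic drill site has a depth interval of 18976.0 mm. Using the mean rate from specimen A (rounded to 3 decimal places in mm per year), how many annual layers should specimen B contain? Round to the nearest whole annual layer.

54217 annual layers

Specimen A: after corrections the count is 29667 − 9 + 2 = 29660 annual layers.
A: Mean rate = 10390.3 mm / 29660 years ≈ 0.350 mm/yr.
B spans 18976.0 / 0.350 = 54217.14 years ≈ 54217 annual layers.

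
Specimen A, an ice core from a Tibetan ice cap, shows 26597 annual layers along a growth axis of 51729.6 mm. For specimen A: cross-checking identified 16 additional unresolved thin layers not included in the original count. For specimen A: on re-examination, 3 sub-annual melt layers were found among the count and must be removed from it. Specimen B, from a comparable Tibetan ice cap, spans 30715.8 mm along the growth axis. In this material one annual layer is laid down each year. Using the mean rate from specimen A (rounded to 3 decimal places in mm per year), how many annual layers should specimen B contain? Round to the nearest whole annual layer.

15800 annual layers

Specimen A: true annual layer count = 26597 − 3 + 16 = 26610.
A: Extension rate ≈ 51729.6 / 26610 = 1.944 mm per year.
For B, 30715.8 / 1.944 = 15800.31 years ≈ 15800 annual layers.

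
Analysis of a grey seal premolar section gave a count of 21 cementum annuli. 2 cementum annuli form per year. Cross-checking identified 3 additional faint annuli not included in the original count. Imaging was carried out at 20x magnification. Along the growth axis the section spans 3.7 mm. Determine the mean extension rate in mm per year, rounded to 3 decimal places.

After corrections the count is 21 + 3 = 24 cementum annuli.
With 2 cementum annuli per year, 24 / 2 = 12 years.
Mean rate = 3.7 mm / 12 years ≈ 0.308 mm per year.

0.308 mm per year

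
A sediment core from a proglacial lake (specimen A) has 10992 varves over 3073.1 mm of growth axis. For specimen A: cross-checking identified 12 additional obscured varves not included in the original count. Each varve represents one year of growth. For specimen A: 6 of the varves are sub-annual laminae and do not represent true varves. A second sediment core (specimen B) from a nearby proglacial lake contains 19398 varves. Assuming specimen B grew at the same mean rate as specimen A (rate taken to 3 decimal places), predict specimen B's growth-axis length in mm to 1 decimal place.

5412.0 mm

Specimen A: adjusted count: 10992 − 6 + 12 = 10998 varves.
A: Extension rate ≈ 3073.1 / 10998 = 0.279 mm/year.
Length of B = 0.279 × 19398 = 5412.0 mm.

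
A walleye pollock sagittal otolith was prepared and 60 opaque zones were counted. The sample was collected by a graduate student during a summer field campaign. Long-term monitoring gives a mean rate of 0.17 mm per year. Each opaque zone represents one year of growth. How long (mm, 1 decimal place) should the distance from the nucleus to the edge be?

60 years of growth are recorded.
Predicted length = 0.17 mm/year × 60 years = 10.2 mm.

10.2 mm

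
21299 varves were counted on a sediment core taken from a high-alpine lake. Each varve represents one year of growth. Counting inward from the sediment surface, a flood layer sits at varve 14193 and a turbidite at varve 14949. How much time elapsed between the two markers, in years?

14949 − 14193 = 756 varves lie between the two events.
One varve per year makes the interval 756 years.

756 yr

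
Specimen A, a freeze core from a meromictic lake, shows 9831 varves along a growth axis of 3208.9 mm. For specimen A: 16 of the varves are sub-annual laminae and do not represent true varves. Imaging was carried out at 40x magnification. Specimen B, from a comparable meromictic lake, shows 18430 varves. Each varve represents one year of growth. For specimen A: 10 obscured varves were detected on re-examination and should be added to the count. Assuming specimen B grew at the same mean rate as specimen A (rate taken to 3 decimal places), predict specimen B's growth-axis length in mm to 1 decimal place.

6026.6 mm

Specimen A: adjusted count: 9831 − 16 + 10 = 9825 varves.
A: Extension rate ≈ 3208.9 / 9825 = 0.327 mm/yr.
B's length ≈ 0.327 × 18430 = 6026.6 mm.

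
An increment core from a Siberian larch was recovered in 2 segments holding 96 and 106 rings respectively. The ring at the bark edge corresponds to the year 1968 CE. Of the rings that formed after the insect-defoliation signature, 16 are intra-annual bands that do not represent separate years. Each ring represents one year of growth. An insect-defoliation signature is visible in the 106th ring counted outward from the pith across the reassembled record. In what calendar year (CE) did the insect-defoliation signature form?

Total rings = 96 + 106 = 202.
202 − 106 = 96 rings lie beyond the insect-defoliation signature toward the bark edge.
Removing the 16 false rings leaves 96 − 16 = 80 true rings beyond the insect-defoliation signature.
The ring at the bark edge is 1968 CE, so the insect-defoliation signature dates to 1968 − 80 = 1888 CE.

1888 CE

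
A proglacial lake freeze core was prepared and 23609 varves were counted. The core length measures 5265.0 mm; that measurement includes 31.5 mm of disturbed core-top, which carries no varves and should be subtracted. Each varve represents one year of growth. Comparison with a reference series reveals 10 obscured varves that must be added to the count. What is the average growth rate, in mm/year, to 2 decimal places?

0.22 mm/year

Correcting the raw count gives 23609 + 10 = 23619 true varves.
The growth record spans 5265.0 − 31.5 = 5233.5 mm.
Extension rate ≈ 5233.5 / 23619 = 0.22 mm/year.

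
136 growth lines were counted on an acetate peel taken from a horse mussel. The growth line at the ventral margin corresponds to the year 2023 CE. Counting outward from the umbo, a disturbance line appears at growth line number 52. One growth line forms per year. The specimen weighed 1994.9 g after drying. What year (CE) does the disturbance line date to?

1939 CE

The disturbance line sits at growth line 52 from the umbo, so 136 − 52 = 84 growth lines formed after it.
2023 − 84 = 1939 CE.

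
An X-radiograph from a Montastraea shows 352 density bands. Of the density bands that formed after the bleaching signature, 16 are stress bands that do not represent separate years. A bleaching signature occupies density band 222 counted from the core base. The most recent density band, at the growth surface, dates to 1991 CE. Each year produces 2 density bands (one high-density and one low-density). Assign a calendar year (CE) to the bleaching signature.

1934 CE

Between density band 222 and the growth surface there are 352 − 222 = 130 density bands.
Excluding 16 false density bands: 130 − 16 = 114.
With 2 density bands per year, 114 / 2 = 57 years.
The density band at the growth surface is 1991 CE, so the bleaching signature dates to 1991 − 57 = 1934 CE.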